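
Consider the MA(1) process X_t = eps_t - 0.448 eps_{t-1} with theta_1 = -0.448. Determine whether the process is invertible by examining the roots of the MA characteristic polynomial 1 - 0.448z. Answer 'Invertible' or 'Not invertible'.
\text{Invertible}

The MA(q) characteristic polynomial is P(z) = 1 - 0.448z.
Invertibility requires all roots to lie outside the unit circle, i.e. |z| > 1 for every root.
This is linear in z: 1 + (-0.448) z = 0  =>  z = -1/(-0.448) = 2.232143,  |z| = 2.232143.
Moduli of all roots: 2.2321.
All moduli strictly greater than 1? Yes.
Verdict: Invertible.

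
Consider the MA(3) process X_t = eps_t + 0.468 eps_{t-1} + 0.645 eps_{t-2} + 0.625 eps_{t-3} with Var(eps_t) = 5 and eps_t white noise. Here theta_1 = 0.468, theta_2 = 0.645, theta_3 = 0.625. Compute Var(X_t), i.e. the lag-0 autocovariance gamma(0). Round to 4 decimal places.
\gamma(0) = 10.1284

For an MA(q) process X_t = eps_t + sum_i theta_i eps_{t-i} with
Var(eps_t) = sigma^2, the variance is
  gamma(0) = sigma^2 * (1 + sum_i theta_i^2).
  sum_i theta_i^2 = (0.468)^2 + (0.645)^2 + (0.625)^2 = 0.219024 + 0.416025 + 0.390625 = 1.025674.
  gamma(0) = 5 * (1 + 1.025674) = 5 * 2.025674 = 10.12837, which rounds to 10.1284.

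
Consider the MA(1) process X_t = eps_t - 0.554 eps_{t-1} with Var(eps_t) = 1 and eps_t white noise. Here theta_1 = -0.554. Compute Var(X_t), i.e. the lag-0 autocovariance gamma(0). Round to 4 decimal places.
\gamma(0) = 1.3069

For an MA(q) process X_t = eps_t + sum_i theta_i eps_{t-i} with
Var(eps_t) = sigma^2, the variance is
  gamma(0) = sigma^2 * (1 + sum_i theta_i^2).
  sum_i theta_i^2 = (-0.554)^2 = 0.306916.
  gamma(0) = 1 * (1 + 0.306916) = 1 * 1.306916 = 1.306916, which rounds to 1.3069.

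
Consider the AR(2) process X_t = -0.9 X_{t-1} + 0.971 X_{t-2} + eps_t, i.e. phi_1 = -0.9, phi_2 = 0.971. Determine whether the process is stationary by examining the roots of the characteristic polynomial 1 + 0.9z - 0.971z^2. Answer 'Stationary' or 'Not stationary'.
\text{Not stationary}

The AR(p) characteristic polynomial is P(z) = 1 + 0.9z - 0.971z^2.
Stationarity requires all roots to lie outside the unit circle, i.e. |z| > 1 for every root.
Set 1 + (0.9) z + (-0.971) z^2 = 0, i.e. a z^2 + b z + c = 0 with a = -0.971, b = 0.9, c = 1.
Discriminant D = b^2 - 4ac = (0.9)^2 - 4*(-0.971)*1 = 0.81 - (-3.884) = 4.694.
D >= 0, so the roots are real: z = (-b +/- sqrt(D)) / (2a) = (-0.9 +/- 2.166564) / (-1.942).
  z_1 = (-0.9 + 2.166564) / (-1.942) = -0.6522,   |z_1| = 0.6522.
  z_2 = (-0.9 - 2.166564) / (-1.942) = 1.5791,   |z_2| = 1.5791.
Moduli of all roots: 0.6522, 1.5791.
All moduli strictly greater than 1? No.
Verdict: Not stationary.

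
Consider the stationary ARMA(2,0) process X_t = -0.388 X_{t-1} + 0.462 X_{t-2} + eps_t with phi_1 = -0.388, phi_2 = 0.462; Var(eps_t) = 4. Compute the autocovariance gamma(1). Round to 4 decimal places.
\gamma(1) = -7.6426

Multiply the model equation by X_{t-k} and take expectations. With theta_0 = psi_0 = 1 and psi_j the MA(infinity) weights, this gives
  gamma(k) - sum_i phi_i gamma(k-i) = c_k,
  c_k = sigma^2 * sum_{j=k..q} theta_j psi_{j-k}   (c_k = 0 for k > q),
using gamma(-m) = gamma(m).
Pure AR (q = 0): c_0 = sigma^2 = 4, c_k = 0 for k >= 1.
Equations for k = 0, 1, 2 (AR order 2, c_2 = 0):
  (E0) gamma(0) = phi_1 gamma(1) + phi_2 gamma(2) + c_0
  (E1) gamma(1) = phi_1 gamma(0) + phi_2 gamma(1) + c_1
  (E2) gamma(2) = phi_1 gamma(1) + phi_2 gamma(0)
From (E1): gamma(1) = A gamma(0) + B with
  A = phi_1 / (1 - phi_2) = -0.388 / 0.538 = -0.72119,   B = c_1 / (1 - phi_2) = 0 / 0.538 = 0.
Insert (E2) into (E0): gamma(0) (1 - phi_2^2) = phi_1 (1 + phi_2) gamma(1) + c_0.
  phi_1 (1 + phi_2) = (-0.388)(1.462) = -0.567256,   1 - phi_2^2 = 0.786556.
Replace gamma(1) by A gamma(0) + B and collect gamma(0):
  gamma(0) [0.786556 - (-0.567256)(-0.72119)] = c_0 = 4
  gamma(0) * 0.377457 = 4
  gamma(0) = 4 / 0.377457 = 10.597237.
  gamma(1) = A gamma(0) = (-0.72119)(10.597237) = -7.642617.
Therefore gamma(1) = -7.6426 (to 4 decimal places).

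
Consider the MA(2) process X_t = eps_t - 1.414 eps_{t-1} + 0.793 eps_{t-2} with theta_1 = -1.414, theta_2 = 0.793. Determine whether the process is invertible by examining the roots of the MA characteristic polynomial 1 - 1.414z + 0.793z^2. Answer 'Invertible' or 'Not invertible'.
\text{Invertible}

The MA(q) characteristic polynomial is P(z) = 1 - 1.414z + 0.793z^2.
Invertibility requires all roots to lie outside the unit circle, i.e. |z| > 1 for every root.
Set 1 + (-1.414) z + (0.793) z^2 = 0, i.e. a z^2 + b z + c = 0 with a = 0.793, b = -1.414, c = 1.
Discriminant D = b^2 - 4ac = (-1.414)^2 - 4*(0.793)*1 = 1.999396 - (3.172) = -1.172604.
D < 0, so the roots are the complex-conjugate pair z = (-b +/- i sqrt(-D)) / (2a) = 0.8916 +/- 0.6828i.
For a conjugate pair |z|^2 = z * conj(z) = (product of roots) = c/a = 1/(0.793) = 1.261034, so |z| = sqrt(1.261034) = 1.123 for both roots.
Moduli of all roots: 1.1230, 1.1230.
All moduli strictly greater than 1? Yes.
Verdict: Invertible.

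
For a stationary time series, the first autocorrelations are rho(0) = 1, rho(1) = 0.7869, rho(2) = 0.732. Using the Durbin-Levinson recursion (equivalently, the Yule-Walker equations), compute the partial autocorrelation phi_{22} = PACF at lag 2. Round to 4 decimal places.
\phi_{22} = 0.2962

The PACF at lag k is phi_{kk}, the last component of the solution
to the Yule-Walker system G_k phi = r_k where
  (G_k)_{ij} = rho(|i - j|), (r_k)_i = rho(i), i,j = 1..k.
Equivalently, Durbin-Levinson gives phi_{kk} iteratively:
  phi_{11} = rho(1)
  phi_{kk} = [rho(k) - sum_{j=1..k-1} phi_{k-1,j} rho(k-j)]
            / [1 - sum_{j=1..k-1} phi_{k-1,j} rho(j)],
  phi_{k,j} = phi_{k-1,j} - phi_{kk} phi_{k-1,k-j},  j = 1..k-1.
Step k = 1:
  phi_11 = rho(1) = 0.7869.
Step k = 2:
  phi_22 = [rho(2) - phi_11 rho(1)] / [1 - phi_11 rho(1)] = [0.732 - (0.7869)(0.7869)] / [1 - (0.7869)(0.7869)]
         = 0.11278839 / 0.38078839 = 0.2962.
Therefore phi_{22} = 0.2962.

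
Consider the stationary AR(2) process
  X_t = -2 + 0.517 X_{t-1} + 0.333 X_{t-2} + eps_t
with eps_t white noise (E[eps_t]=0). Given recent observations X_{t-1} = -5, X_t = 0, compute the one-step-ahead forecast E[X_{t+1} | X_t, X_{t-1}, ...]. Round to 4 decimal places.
E[X_{t+1} \mid \mathcal F_t] = -3.6650

For an AR(p) model X_t = c + sum_i phi_i X_{t-i} + eps_t, the
one-step-ahead conditional mean is
  E[X_{t+1} | X_t, ...] = c + sum_i phi_i X_{t+1-i}.
Substitute known values:
  E[X_{t+1} | ...] = -2 + (0.517) * (0) + (0.333) * (-5)
                   = -3.6650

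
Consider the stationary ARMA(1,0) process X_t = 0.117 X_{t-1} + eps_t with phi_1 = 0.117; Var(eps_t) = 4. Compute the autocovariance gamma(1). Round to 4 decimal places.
\gamma(1) = 0.4745

Multiply the model equation by X_{t-k} and take expectations. With theta_0 = psi_0 = 1 and psi_j the MA(infinity) weights, this gives
  gamma(k) - sum_i phi_i gamma(k-i) = c_k,
  c_k = sigma^2 * sum_{j=k..q} theta_j psi_{j-k}   (c_k = 0 for k > q),
using gamma(-m) = gamma(m).
Pure AR (q = 0): c_0 = sigma^2 = 4, c_k = 0 for k >= 1.
Equations for k = 0 and k = 1 (AR order 1):
  gamma(0) = phi_1 gamma(1) + c_0
  gamma(1) = phi_1 gamma(0) + c_1
Substituting the second into the first: gamma(0) (1 - phi_1^2) = c_0 + phi_1 c_1, so
  gamma(0) = c_0 / (1 - phi_1^2) = 4 / (1 - (0.117)^2) = 4 / 0.986311 = 4.055516.
  gamma(1) = phi_1 gamma(0) = (0.117)(4.055516) = 0.474495.
Therefore gamma(1) = 0.4745 (to 4 decimal places).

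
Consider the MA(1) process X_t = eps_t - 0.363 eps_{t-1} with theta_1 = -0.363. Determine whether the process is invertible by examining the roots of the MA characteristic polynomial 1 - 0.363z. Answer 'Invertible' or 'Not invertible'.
\text{Invertible}

The MA(q) characteristic polynomial is P(z) = 1 - 0.363z.
Invertibility requires all roots to lie outside the unit circle, i.e. |z| > 1 for every root.
This is linear in z: 1 + (-0.363) z = 0  =>  z = -1/(-0.363) = 2.754821,  |z| = 2.754821.
Moduli of all roots: 2.7548.
All moduli strictly greater than 1? Yes.
Verdict: Invertible.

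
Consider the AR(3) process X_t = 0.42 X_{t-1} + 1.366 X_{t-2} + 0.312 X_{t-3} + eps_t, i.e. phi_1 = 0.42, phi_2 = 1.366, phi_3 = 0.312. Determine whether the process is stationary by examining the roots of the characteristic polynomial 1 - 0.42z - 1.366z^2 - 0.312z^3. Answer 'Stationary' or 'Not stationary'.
\text{Not stationary}

The AR(p) characteristic polynomial is P(z) = 1 - 0.42z - 1.366z^2 - 0.312z^3.
Stationarity requires all roots to lie outside the unit circle, i.e. |z| > 1 for every root.
Degree 3: look for a simple real root z0 first, then factor out (1 - z/z0) and solve the remaining quadratic.
Testing z0 = -1.25: P(-1.25) = 1 + (-0.42)(-1.25) + (-1.366)(-1.25)^2 + (-0.312)(-1.25)^3
  = 1 + (0.525) + (-2.134375) + (0.609375) = 0.  So z_0 = -1.25 is a root, |z_0| = 1.25.
Divide out the factor (1 + 0.8 z) = (1 - z/z0) (since 1/z0 = -0.8):
  P(z) = (1 + 0.8 z)(1 + (-1.22) z + (-0.39) z^2)
  [check: z-coef -1.22 - (-0.8) = -0.42; z^2-coef -0.39 - (-0.8)(-1.22) = -1.366; z^3-coef -(-0.8)(-0.39) = -0.312.]
Remaining roots from the quadratic factor 1 + (-1.22) z + (-0.39) z^2:
  Set 1 + (-1.22) z + (-0.39) z^2 = 0, i.e. a z^2 + b z + c = 0 with a = -0.39, b = -1.22, c = 1.
  Discriminant D = b^2 - 4ac = (-1.22)^2 - 4*(-0.39)*1 = 1.4884 - (-1.56) = 3.0484.
  D >= 0, so the roots are real: z = (-b +/- sqrt(D)) / (2a) = (1.22 +/- 1.745967) / (-0.78).
    z_1 = (1.22 + 1.745967) / (-0.78) = -3.8025,   |z_1| = 3.8025.
    z_2 = (1.22 - 1.745967) / (-0.78) = 0.6743,   |z_2| = 0.6743.
Moduli of all roots: 1.2500, 3.8025, 0.6743.
All moduli strictly greater than 1? No.
Verdict: Not stationary.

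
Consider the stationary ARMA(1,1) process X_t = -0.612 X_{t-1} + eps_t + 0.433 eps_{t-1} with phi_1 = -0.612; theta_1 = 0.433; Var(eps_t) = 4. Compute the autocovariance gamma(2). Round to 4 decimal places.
\gamma(2) = 0.5149

Multiply the model equation by X_{t-k} and take expectations. With theta_0 = psi_0 = 1 and psi_j the MA(infinity) weights, this gives
  gamma(k) - sum_i phi_i gamma(k-i) = c_k,
  c_k = sigma^2 * sum_{j=k..q} theta_j psi_{j-k}   (c_k = 0 for k > q),
using gamma(-m) = gamma(m).
psi-weights needed (psi_j = theta_j + sum_i phi_i psi_{j-i}):
  psi_1 = theta_1 + phi_1 = 0.433 + (-0.612) = -0.179
Right-hand sides:
  c_0 = sigma^2 (1 + theta_1 psi_1) = 4 * (1 + (0.433)(-0.179)) = 4 * 0.922493 = 3.689972
  c_1 = sigma^2 theta_1 = 4 * (0.433) = 1.732
  c_2 = 0
Equations for k = 0 and k = 1 (AR order 1):
  gamma(0) = phi_1 gamma(1) + c_0
  gamma(1) = phi_1 gamma(0) + c_1
Substituting the second into the first: gamma(0) (1 - phi_1^2) = c_0 + phi_1 c_1, so
  gamma(0) = (c_0 + phi_1 c_1) / (1 - phi_1^2) = (3.689972 + (-0.612)(1.732)) / (1 - (-0.612)^2) = 2.629988 / 0.625456 = 4.204913.
  gamma(1) = phi_1 gamma(0) + c_1 = (-0.612)(4.204913) + (1.732) = -0.841407.
For k = 2 (> q): gamma(2) = phi_1 gamma(1) = (-0.612)(-0.841407) = 0.514941.
Therefore gamma(2) = 0.5149 (to 4 decimal places).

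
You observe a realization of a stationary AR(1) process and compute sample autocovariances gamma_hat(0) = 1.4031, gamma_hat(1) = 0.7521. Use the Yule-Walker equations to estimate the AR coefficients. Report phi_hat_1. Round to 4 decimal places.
\hat\phi_{1} = 0.5360

The Yule-Walker equations for an AR(p) process read, in matrix form,
  Gamma_p phi = r_p,   with   (Gamma_p)_{ij} = gamma(|i - j|),
                       (r_p)_i = gamma(i),   i,j = 1..p.
Substitute the sample gammas (Toeplitz matrix and right-hand side of size 1):
  Gamma_p = [[1.4031]]
  r_p     = [0.7521]
With p = 1 this is the single equation gamma(0) phi_1 = gamma(1):
  phi_hat_1 = gamma(1) / gamma(0) = 0.7521 / 1.4031 = 0.5360.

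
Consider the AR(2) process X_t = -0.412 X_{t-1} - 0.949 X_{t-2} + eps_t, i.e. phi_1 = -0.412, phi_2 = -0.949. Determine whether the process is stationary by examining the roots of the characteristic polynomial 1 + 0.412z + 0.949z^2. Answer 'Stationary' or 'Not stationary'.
\text{Stationary}

The AR(p) characteristic polynomial is P(z) = 1 + 0.412z + 0.949z^2.
Stationarity requires all roots to lie outside the unit circle, i.e. |z| > 1 for every root.
Set 1 + (0.412) z + (0.949) z^2 = 0, i.e. a z^2 + b z + c = 0 with a = 0.949, b = 0.412, c = 1.
Discriminant D = b^2 - 4ac = (0.412)^2 - 4*(0.949)*1 = 0.169744 - (3.796) = -3.626256.
D < 0, so the roots are the complex-conjugate pair z = (-b +/- i sqrt(-D)) / (2a) = -0.2171 +/- 1.0033i.
For a conjugate pair |z|^2 = z * conj(z) = (product of roots) = c/a = 1/(0.949) = 1.053741, so |z| = sqrt(1.053741) = 1.0265 for both roots.
Moduli of all roots: 1.0265, 1.0265.
All moduli strictly greater than 1? Yes.
Verdict: Stationary.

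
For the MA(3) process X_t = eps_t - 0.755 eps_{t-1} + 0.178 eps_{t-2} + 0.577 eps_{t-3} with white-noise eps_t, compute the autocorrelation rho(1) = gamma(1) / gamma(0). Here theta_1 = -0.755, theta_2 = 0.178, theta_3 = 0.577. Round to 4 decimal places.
\rho(1) = -0.4066

For an MA(q) process with theta_0 = 1, the autocovariance is
  gamma(k) = sigma^2 * sum_{i=0..q-k} theta_i * theta_{i+k},
and rho(k) = gamma(k) / gamma(0). Sigma^2 cancels.
  numerator   = (1)*(-0.755) + (-0.755)*(0.178) + (0.178)*(0.577) = -0.786684.
  denominator = (1)^2 + (-0.755)^2 + (0.178)^2 + (0.577)^2 = 1.934638.
  rho(1) = -0.786684 / 1.934638 = -0.4066.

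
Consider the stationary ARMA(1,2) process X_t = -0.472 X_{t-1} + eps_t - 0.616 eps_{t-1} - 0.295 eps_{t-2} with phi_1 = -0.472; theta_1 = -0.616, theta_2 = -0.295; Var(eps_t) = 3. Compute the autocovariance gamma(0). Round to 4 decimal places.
\gamma(0) = 6.7356

Multiply the model equation by X_{t-k} and take expectations. With theta_0 = psi_0 = 1 and psi_j the MA(infinity) weights, this gives
  gamma(k) - sum_i phi_i gamma(k-i) = c_k,
  c_k = sigma^2 * sum_{j=k..q} theta_j psi_{j-k}   (c_k = 0 for k > q),
using gamma(-m) = gamma(m).
psi-weights needed (psi_j = theta_j + sum_i phi_i psi_{j-i}):
  psi_1 = theta_1 + phi_1 = -0.616 + (-0.472) = -1.088
  psi_2 = theta_2 + phi_1 psi_1 = -0.295 + (-0.472)(-1.088) = 0.218536
Right-hand sides:
  c_0 = sigma^2 (1 + theta_1 psi_1 + theta_2 psi_2) = 3 * (1 + (-0.616)(-1.088) + (-0.295)(0.218536)) = 3 * 1.60574 = 4.81722
  c_1 = sigma^2 (theta_1 + theta_2 psi_1) = 3 * (-0.616 + (-0.295)(-1.088)) = -0.88512
  c_2 = sigma^2 theta_2 = 3 * (-0.295) = -0.885
Equations for k = 0 and k = 1 (AR order 1):
  gamma(0) = phi_1 gamma(1) + c_0
  gamma(1) = phi_1 gamma(0) + c_1
Substituting the second into the first: gamma(0) (1 - phi_1^2) = c_0 + phi_1 c_1, so
  gamma(0) = (c_0 + phi_1 c_1) / (1 - phi_1^2) = (4.81722 + (-0.472)(-0.88512)) / (1 - (-0.472)^2) = 5.234996 / 0.777216 = 6.735575.
Therefore gamma(0) = 6.7356 (to 4 decimal places).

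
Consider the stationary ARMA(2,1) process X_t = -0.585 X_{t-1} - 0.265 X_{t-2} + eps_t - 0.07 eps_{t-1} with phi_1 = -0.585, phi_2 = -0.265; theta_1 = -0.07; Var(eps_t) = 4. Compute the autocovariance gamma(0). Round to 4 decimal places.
\gamma(0) = 5.8536

Multiply the model equation by X_{t-k} and take expectations. With theta_0 = psi_0 = 1 and psi_j the MA(infinity) weights, this gives
  gamma(k) - sum_i phi_i gamma(k-i) = c_k,
  c_k = sigma^2 * sum_{j=k..q} theta_j psi_{j-k}   (c_k = 0 for k > q),
using gamma(-m) = gamma(m).
psi-weights needed (psi_j = theta_j + sum_i phi_i psi_{j-i}):
  psi_1 = theta_1 + phi_1 = -0.07 + (-0.585) = -0.655
Right-hand sides:
  c_0 = sigma^2 (1 + theta_1 psi_1) = 4 * (1 + (-0.07)(-0.655)) = 4 * 1.04585 = 4.1834
  c_1 = sigma^2 theta_1 = 4 * (-0.07) = -0.28
  c_2 = 0
Equations for k = 0, 1, 2 (AR order 2, c_2 = 0):
  (E0) gamma(0) = phi_1 gamma(1) + phi_2 gamma(2) + c_0
  (E1) gamma(1) = phi_1 gamma(0) + phi_2 gamma(1) + c_1
  (E2) gamma(2) = phi_1 gamma(1) + phi_2 gamma(0)
From (E1): gamma(1) = A gamma(0) + B with
  A = phi_1 / (1 - phi_2) = -0.585 / 1.265 = -0.462451,   B = c_1 / (1 - phi_2) = -0.28 / 1.265 = -0.221344.
Insert (E2) into (E0): gamma(0) (1 - phi_2^2) = phi_1 (1 + phi_2) gamma(1) + c_0.
  phi_1 (1 + phi_2) = (-0.585)(0.735) = -0.429975,   1 - phi_2^2 = 0.929775.
Replace gamma(1) by A gamma(0) + B and collect gamma(0):
  gamma(0) [0.929775 - (-0.429975)(-0.462451)] = (-0.429975)(-0.221344) + 4.1834
  gamma(0) * 0.730933 = 4.278572
  gamma(0) = 4.278572 / 0.730933 = 5.853578.
Therefore gamma(0) = 5.8536 (to 4 decimal places).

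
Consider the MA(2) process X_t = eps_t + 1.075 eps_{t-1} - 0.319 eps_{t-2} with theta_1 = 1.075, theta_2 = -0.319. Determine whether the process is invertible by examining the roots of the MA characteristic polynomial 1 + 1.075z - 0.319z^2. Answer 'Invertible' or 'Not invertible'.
\text{Not invertible}

The MA(q) characteristic polynomial is P(z) = 1 + 1.075z - 0.319z^2.
Invertibility requires all roots to lie outside the unit circle, i.e. |z| > 1 for every root.
Set 1 + (1.075) z + (-0.319) z^2 = 0, i.e. a z^2 + b z + c = 0 with a = -0.319, b = 1.075, c = 1.
Discriminant D = b^2 - 4ac = (1.075)^2 - 4*(-0.319)*1 = 1.155625 - (-1.276) = 2.431625.
D >= 0, so the roots are real: z = (-b +/- sqrt(D)) / (2a) = (-1.075 +/- 1.559367) / (-0.638).
  z_1 = (-1.075 + 1.559367) / (-0.638) = -0.7592,   |z_1| = 0.7592.
  z_2 = (-1.075 - 1.559367) / (-0.638) = 4.1291,   |z_2| = 4.1291.
Moduli of all roots: 0.7592, 4.1291.
All moduli strictly greater than 1? No.
Verdict: Not invertible.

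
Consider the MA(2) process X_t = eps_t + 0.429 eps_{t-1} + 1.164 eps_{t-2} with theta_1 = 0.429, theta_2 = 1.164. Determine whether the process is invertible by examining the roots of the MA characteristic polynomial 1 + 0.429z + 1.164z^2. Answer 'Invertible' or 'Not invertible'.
\text{Not invertible}

The MA(q) characteristic polynomial is P(z) = 1 + 0.429z + 1.164z^2.
Invertibility requires all roots to lie outside the unit circle, i.e. |z| > 1 for every root.
Set 1 + (0.429) z + (1.164) z^2 = 0, i.e. a z^2 + b z + c = 0 with a = 1.164, b = 0.429, c = 1.
Discriminant D = b^2 - 4ac = (0.429)^2 - 4*(1.164)*1 = 0.184041 - (4.656) = -4.471959.
D < 0, so the roots are the complex-conjugate pair z = (-b +/- i sqrt(-D)) / (2a) = -0.1843 +/- 0.9084i.
For a conjugate pair |z|^2 = z * conj(z) = (product of roots) = c/a = 1/(1.164) = 0.859107, so |z| = sqrt(0.859107) = 0.9269 for both roots.
Moduli of all roots: 0.9269, 0.9269.
All moduli strictly greater than 1? No.
Verdict: Not invertible.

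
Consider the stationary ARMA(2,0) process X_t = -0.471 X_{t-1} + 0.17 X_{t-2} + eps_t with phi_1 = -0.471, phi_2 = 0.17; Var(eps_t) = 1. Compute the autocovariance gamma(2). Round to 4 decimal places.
\gamma(2) = 0.6642

Multiply the model equation by X_{t-k} and take expectations. With theta_0 = psi_0 = 1 and psi_j the MA(infinity) weights, this gives
  gamma(k) - sum_i phi_i gamma(k-i) = c_k,
  c_k = sigma^2 * sum_{j=k..q} theta_j psi_{j-k}   (c_k = 0 for k > q),
using gamma(-m) = gamma(m).
Pure AR (q = 0): c_0 = sigma^2 = 1, c_k = 0 for k >= 1.
Equations for k = 0, 1, 2 (AR order 2, c_2 = 0):
  (E0) gamma(0) = phi_1 gamma(1) + phi_2 gamma(2) + c_0
  (E1) gamma(1) = phi_1 gamma(0) + phi_2 gamma(1) + c_1
  (E2) gamma(2) = phi_1 gamma(1) + phi_2 gamma(0)
From (E1): gamma(1) = A gamma(0) + B with
  A = phi_1 / (1 - phi_2) = -0.471 / 0.83 = -0.56747,   B = c_1 / (1 - phi_2) = 0 / 0.83 = 0.
Insert (E2) into (E0): gamma(0) (1 - phi_2^2) = phi_1 (1 + phi_2) gamma(1) + c_0.
  phi_1 (1 + phi_2) = (-0.471)(1.17) = -0.55107,   1 - phi_2^2 = 0.9711.
Replace gamma(1) by A gamma(0) + B and collect gamma(0):
  gamma(0) [0.9711 - (-0.55107)(-0.56747)] = c_0 = 1
  gamma(0) * 0.658384 = 1
  gamma(0) = 1 / 0.658384 = 1.51887.
  gamma(1) = A gamma(0) = (-0.56747)(1.51887) = -0.861913.
  gamma(2) = phi_1 gamma(1) + phi_2 gamma(0) = (-0.471)(-0.861913) + (0.17)(1.51887) = 0.664169.
Therefore gamma(2) = 0.6642 (to 4 decimal places).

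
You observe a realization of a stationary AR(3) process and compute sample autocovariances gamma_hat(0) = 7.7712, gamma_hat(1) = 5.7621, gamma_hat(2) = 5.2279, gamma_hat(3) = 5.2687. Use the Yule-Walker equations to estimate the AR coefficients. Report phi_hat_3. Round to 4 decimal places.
\hat\phi_{3} = 0.2710

The Yule-Walker equations for an AR(p) process read, in matrix form,
  Gamma_p phi = r_p,   with   (Gamma_p)_{ij} = gamma(|i - j|),
                       (r_p)_i = gamma(i),   i,j = 1..p.
Substitute the sample gammas (Toeplitz matrix and right-hand side of size 3):
  Gamma_p = [[7.7712, 5.7621, 5.2279], [5.7621, 7.7712, 5.7621], [5.2279, 5.7621, 7.7712]]
  r_p     = [5.7621, 5.2279, 5.2687]
Written out (R1..R3):
  (R1) 7.7712 phi_1 + 5.7621 phi_2 + 5.2279 phi_3 = 5.7621
  (R2) 5.7621 phi_1 + 7.7712 phi_2 + 5.7621 phi_3 = 5.2279
  (R3) 5.2279 phi_1 + 5.7621 phi_2 + 7.7712 phi_3 = 5.2687
Gaussian elimination:
  R2 <- R2 - (5.7621/7.7712) R1 = R2 - (0.741468) R1:  3.498784 phi_2 + 1.885777 phi_3 = 0.955484
  R3 <- R3 - (5.2279/7.7712) R1 = R3 - (0.672728) R1:  1.885777 phi_2 + 4.254248 phi_3 = 1.392377
  R3 <- R3 - (1.885777/3.498784) R2 = R3 - (0.538981) R2:  3.237851 phi_3 = 0.877389
Back-substitution:
  phi_hat_3 = 0.877389 / 3.237851 = 0.270979
  phi_hat_2 = (0.955484 - (1.885777)(0.270979)) / 3.498784 = 0.127038
  phi_hat_1 = (5.7621 - (5.7621)(0.127038) - (5.2279)(0.270979)) / 7.7712 = 0.464979
So phi_hat = [0.4650, 0.1270, 0.2710].
Therefore phi_hat_3 = 0.2710.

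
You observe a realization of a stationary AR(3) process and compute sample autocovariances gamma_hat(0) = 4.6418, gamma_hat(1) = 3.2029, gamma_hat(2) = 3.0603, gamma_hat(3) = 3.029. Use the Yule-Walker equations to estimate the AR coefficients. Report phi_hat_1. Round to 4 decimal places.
\hat\phi_{1} = 0.3610

The Yule-Walker equations for an AR(p) process read, in matrix form,
  Gamma_p phi = r_p,   with   (Gamma_p)_{ij} = gamma(|i - j|),
                       (r_p)_i = gamma(i),   i,j = 1..p.
Substitute the sample gammas (Toeplitz matrix and right-hand side of size 3):
  Gamma_p = [[4.6418, 3.2029, 3.0603], [3.2029, 4.6418, 3.2029], [3.0603, 3.2029, 4.6418]]
  r_p     = [3.2029, 3.0603, 3.029]
Written out (R1..R3):
  (R1) 4.6418 phi_1 + 3.2029 phi_2 + 3.0603 phi_3 = 3.2029
  (R2) 3.2029 phi_1 + 4.6418 phi_2 + 3.2029 phi_3 = 3.0603
  (R3) 3.0603 phi_1 + 3.2029 phi_2 + 4.6418 phi_3 = 3.029
Gaussian elimination:
  R2 <- R2 - (3.2029/4.6418) R1 = R2 - (0.690012) R1:  2.431759 phi_2 + 1.091255 phi_3 = 0.850259
  R3 <- R3 - (3.0603/4.6418) R1 = R3 - (0.659292) R1:  1.091255 phi_2 + 2.62417 phi_3 = 0.917355
  R3 <- R3 - (1.091255/2.431759) R2 = R3 - (0.448751) R2:  2.134468 phi_3 = 0.5358
Back-substitution:
  phi_hat_3 = 0.5358 / 2.134468 = 0.251023
  phi_hat_2 = (0.850259 - (1.091255)(0.251023)) / 2.431759 = 0.237001
  phi_hat_1 = (3.2029 - (3.2029)(0.237001) - (3.0603)(0.251023)) / 4.6418 = 0.360982
So phi_hat = [0.3610, 0.2370, 0.2510].
Therefore phi_hat_1 = 0.3610.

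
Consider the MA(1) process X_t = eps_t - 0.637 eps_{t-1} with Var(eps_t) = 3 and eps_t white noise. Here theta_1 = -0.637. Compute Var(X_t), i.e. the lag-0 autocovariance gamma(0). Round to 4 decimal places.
\gamma(0) = 4.2173

For an MA(q) process X_t = eps_t + sum_i theta_i eps_{t-i} with
Var(eps_t) = sigma^2, the variance is
  gamma(0) = sigma^2 * (1 + sum_i theta_i^2).
  sum_i theta_i^2 = (-0.637)^2 = 0.405769.
  gamma(0) = 3 * (1 + 0.405769) = 3 * 1.405769 = 4.217307, which rounds to 4.2173.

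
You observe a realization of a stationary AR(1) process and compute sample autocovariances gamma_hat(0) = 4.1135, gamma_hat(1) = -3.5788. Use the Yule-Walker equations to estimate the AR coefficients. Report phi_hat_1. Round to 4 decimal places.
\hat\phi_{1} = -0.8700

The Yule-Walker equations for an AR(p) process read, in matrix form,
  Gamma_p phi = r_p,   with   (Gamma_p)_{ij} = gamma(|i - j|),
                       (r_p)_i = gamma(i),   i,j = 1..p.
Substitute the sample gammas (Toeplitz matrix and right-hand side of size 1):
  Gamma_p = [[4.1135]]
  r_p     = [-3.5788]
With p = 1 this is the single equation gamma(0) phi_1 = gamma(1):
  phi_hat_1 = gamma(1) / gamma(0) = -3.5788 / 4.1135 = -0.8700.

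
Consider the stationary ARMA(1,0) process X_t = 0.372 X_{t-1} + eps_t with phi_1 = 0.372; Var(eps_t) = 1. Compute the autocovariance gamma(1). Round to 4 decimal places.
\gamma(1) = 0.4317

Multiply the model equation by X_{t-k} and take expectations. With theta_0 = psi_0 = 1 and psi_j the MA(infinity) weights, this gives
  gamma(k) - sum_i phi_i gamma(k-i) = c_k,
  c_k = sigma^2 * sum_{j=k..q} theta_j psi_{j-k}   (c_k = 0 for k > q),
using gamma(-m) = gamma(m).
Pure AR (q = 0): c_0 = sigma^2 = 1, c_k = 0 for k >= 1.
Equations for k = 0 and k = 1 (AR order 1):
  gamma(0) = phi_1 gamma(1) + c_0
  gamma(1) = phi_1 gamma(0) + c_1
Substituting the second into the first: gamma(0) (1 - phi_1^2) = c_0 + phi_1 c_1, so
  gamma(0) = c_0 / (1 - phi_1^2) = 1 / (1 - (0.372)^2) = 1 / 0.861616 = 1.16061.
  gamma(1) = phi_1 gamma(0) = (0.372)(1.16061) = 0.431747.
Therefore gamma(1) = 0.4317 (to 4 decimal places).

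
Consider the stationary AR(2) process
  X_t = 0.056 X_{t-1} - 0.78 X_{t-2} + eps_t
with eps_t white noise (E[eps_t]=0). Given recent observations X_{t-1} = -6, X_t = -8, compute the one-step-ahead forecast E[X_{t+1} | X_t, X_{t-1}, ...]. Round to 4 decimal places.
E[X_{t+1} \mid \mathcal F_t] = 4.2320

For an AR(p) model X_t = c + sum_i phi_i X_{t-i} + eps_t, the
one-step-ahead conditional mean is
  E[X_{t+1} | X_t, ...] = c + sum_i phi_i X_{t+1-i}.
Substitute known values:
  E[X_{t+1} | ...] = (0.056) * (-8) + (-0.78) * (-6)
                   = 4.2320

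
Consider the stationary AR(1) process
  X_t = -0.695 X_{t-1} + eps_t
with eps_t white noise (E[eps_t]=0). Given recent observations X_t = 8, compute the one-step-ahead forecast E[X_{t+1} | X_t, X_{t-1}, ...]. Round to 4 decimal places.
E[X_{t+1} \mid \mathcal F_t] = -5.5600

For an AR(p) model X_t = c + sum_i phi_i X_{t-i} + eps_t, the
one-step-ahead conditional mean is
  E[X_{t+1} | X_t, ...] = c + sum_i phi_i X_{t+1-i}.
Substitute known values:
  E[X_{t+1} | ...] = (-0.695) * (8)
                   = -5.5600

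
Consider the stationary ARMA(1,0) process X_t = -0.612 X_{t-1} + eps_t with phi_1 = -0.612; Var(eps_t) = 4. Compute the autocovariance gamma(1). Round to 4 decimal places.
\gamma(1) = -3.9139

Multiply the model equation by X_{t-k} and take expectations. With theta_0 = psi_0 = 1 and psi_j the MA(infinity) weights, this gives
  gamma(k) - sum_i phi_i gamma(k-i) = c_k,
  c_k = sigma^2 * sum_{j=k..q} theta_j psi_{j-k}   (c_k = 0 for k > q),
using gamma(-m) = gamma(m).
Pure AR (q = 0): c_0 = sigma^2 = 4, c_k = 0 for k >= 1.
Equations for k = 0 and k = 1 (AR order 1):
  gamma(0) = phi_1 gamma(1) + c_0
  gamma(1) = phi_1 gamma(0) + c_1
Substituting the second into the first: gamma(0) (1 - phi_1^2) = c_0 + phi_1 c_1, so
  gamma(0) = c_0 / (1 - phi_1^2) = 4 / (1 - (-0.612)^2) = 4 / 0.625456 = 6.395334.
  gamma(1) = phi_1 gamma(0) = (-0.612)(6.395334) = -3.913944.
Therefore gamma(1) = -3.9139 (to 4 decimal places).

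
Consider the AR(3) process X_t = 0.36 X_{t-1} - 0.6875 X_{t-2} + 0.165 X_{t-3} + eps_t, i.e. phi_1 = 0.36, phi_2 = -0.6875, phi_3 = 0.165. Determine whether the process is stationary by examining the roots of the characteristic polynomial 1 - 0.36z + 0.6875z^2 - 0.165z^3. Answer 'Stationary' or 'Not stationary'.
\text{Stationary}

The AR(p) characteristic polynomial is P(z) = 1 - 0.36z + 0.6875z^2 - 0.165z^3.
Stationarity requires all roots to lie outside the unit circle, i.e. |z| > 1 for every root.
Degree 3: look for a simple real root z0 first, then factor out (1 - z/z0) and solve the remaining quadratic.
Testing z0 = 4: P(4) = 1 + (-0.36)(4) + (0.6875)(4)^2 + (-0.165)(4)^3
  = 1 + (-1.44) + (11) + (-10.56) = 0.  So z_0 = 4 is a root, |z_0| = 4.
Divide out the factor (1 - 0.25 z) = (1 - z/z0) (since 1/z0 = 0.25):
  P(z) = (1 - 0.25 z)(1 + (-0.11) z + (0.66) z^2)
  [check: z-coef -0.11 - (0.25) = -0.36; z^2-coef 0.66 - (0.25)(-0.11) = 0.6875; z^3-coef -(0.25)(0.66) = -0.165.]
Remaining roots from the quadratic factor 1 + (-0.11) z + (0.66) z^2:
  Set 1 + (-0.11) z + (0.66) z^2 = 0, i.e. a z^2 + b z + c = 0 with a = 0.66, b = -0.11, c = 1.
  Discriminant D = b^2 - 4ac = (-0.11)^2 - 4*(0.66)*1 = 0.0121 - (2.64) = -2.6279.
  D < 0, so the roots are the complex-conjugate pair z = (-b +/- i sqrt(-D)) / (2a) = 0.0833 +/- 1.2281i.
  For a conjugate pair |z|^2 = z * conj(z) = (product of roots) = c/a = 1/(0.66) = 1.515152, so |z| = sqrt(1.515152) = 1.2309 for both roots.
Moduli of all roots: 4.0000, 1.2309, 1.2309.
All moduli strictly greater than 1? Yes.
Verdict: Stationary.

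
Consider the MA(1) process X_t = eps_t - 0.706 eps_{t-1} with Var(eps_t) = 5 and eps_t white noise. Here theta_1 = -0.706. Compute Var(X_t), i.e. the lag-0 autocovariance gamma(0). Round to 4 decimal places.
\gamma(0) = 7.4922

For an MA(q) process X_t = eps_t + sum_i theta_i eps_{t-i} with
Var(eps_t) = sigma^2, the variance is
  gamma(0) = sigma^2 * (1 + sum_i theta_i^2).
  sum_i theta_i^2 = (-0.706)^2 = 0.498436.
  gamma(0) = 5 * (1 + 0.498436) = 5 * 1.498436 = 7.49218, which rounds to 7.4922.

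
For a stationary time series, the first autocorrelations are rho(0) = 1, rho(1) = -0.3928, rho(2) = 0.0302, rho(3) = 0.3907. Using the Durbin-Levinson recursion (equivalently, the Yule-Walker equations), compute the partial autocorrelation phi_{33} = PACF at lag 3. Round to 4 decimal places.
\phi_{33} = 0.4189

The PACF at lag k is phi_{kk}, the last component of the solution
to the Yule-Walker system G_k phi = r_k where
  (G_k)_{ij} = rho(|i - j|), (r_k)_i = rho(i), i,j = 1..k.
Equivalently, Durbin-Levinson gives phi_{kk} iteratively:
  phi_{11} = rho(1)
  phi_{kk} = [rho(k) - sum_{j=1..k-1} phi_{k-1,j} rho(k-j)]
            / [1 - sum_{j=1..k-1} phi_{k-1,j} rho(j)],
  phi_{k,j} = phi_{k-1,j} - phi_{kk} phi_{k-1,k-j},  j = 1..k-1.
Step k = 1:
  phi_11 = rho(1) = -0.3928.
Step k = 2:
  phi_22 = [rho(2) - phi_11 rho(1)] / [1 - phi_11 rho(1)] = [0.0302 - (-0.3928)(-0.3928)] / [1 - (-0.3928)(-0.3928)]
         = -0.12409184 / 0.84570816 = -0.146731.
  Update: phi_21 = phi_11 - phi_22 phi_11 = -0.3928 - (-0.146731)(-0.3928) = -0.450436.
Step k = 3:
  phi_33 = [rho(3) - phi_21 rho(2) - phi_22 rho(1)] / [1 - phi_21 rho(1) - phi_22 rho(2)]
    numerator   = 0.3907 - (-0.450436)(0.0302) - (-0.146731)(-0.3928) = 0.34666712
    denominator = 1 - (-0.450436)(-0.3928) - (-0.146731)(0.0302) = 0.82750001
  phi_33 = 0.34666712 / 0.82750001 = 0.4189.
Therefore phi_{33} = 0.4189.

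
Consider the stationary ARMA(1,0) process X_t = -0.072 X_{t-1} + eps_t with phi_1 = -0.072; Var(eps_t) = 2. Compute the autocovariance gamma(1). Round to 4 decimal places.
\gamma(1) = -0.1448

Multiply the model equation by X_{t-k} and take expectations. With theta_0 = psi_0 = 1 and psi_j the MA(infinity) weights, this gives
  gamma(k) - sum_i phi_i gamma(k-i) = c_k,
  c_k = sigma^2 * sum_{j=k..q} theta_j psi_{j-k}   (c_k = 0 for k > q),
using gamma(-m) = gamma(m).
Pure AR (q = 0): c_0 = sigma^2 = 2, c_k = 0 for k >= 1.
Equations for k = 0 and k = 1 (AR order 1):
  gamma(0) = phi_1 gamma(1) + c_0
  gamma(1) = phi_1 gamma(0) + c_1
Substituting the second into the first: gamma(0) (1 - phi_1^2) = c_0 + phi_1 c_1, so
  gamma(0) = c_0 / (1 - phi_1^2) = 2 / (1 - (-0.072)^2) = 2 / 0.994816 = 2.010422.
  gamma(1) = phi_1 gamma(0) = (-0.072)(2.010422) = -0.14475.
Therefore gamma(1) = -0.1448 (to 4 decimal places).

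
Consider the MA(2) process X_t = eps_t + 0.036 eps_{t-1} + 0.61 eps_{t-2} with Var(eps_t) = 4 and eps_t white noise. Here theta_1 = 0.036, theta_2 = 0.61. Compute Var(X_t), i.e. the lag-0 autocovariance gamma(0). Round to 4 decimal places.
\gamma(0) = 5.4936

For an MA(q) process X_t = eps_t + sum_i theta_i eps_{t-i} with
Var(eps_t) = sigma^2, the variance is
  gamma(0) = sigma^2 * (1 + sum_i theta_i^2).
  sum_i theta_i^2 = (0.036)^2 + (0.61)^2 = 0.001296 + 0.3721 = 0.373396.
  gamma(0) = 4 * (1 + 0.373396) = 4 * 1.373396 = 5.493584, which rounds to 5.4936.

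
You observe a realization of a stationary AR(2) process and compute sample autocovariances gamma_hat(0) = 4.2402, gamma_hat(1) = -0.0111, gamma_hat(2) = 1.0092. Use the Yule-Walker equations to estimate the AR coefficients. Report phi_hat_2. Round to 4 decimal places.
\hat\phi_{2} = 0.2380

The Yule-Walker equations for an AR(p) process read, in matrix form,
  Gamma_p phi = r_p,   with   (Gamma_p)_{ij} = gamma(|i - j|),
                       (r_p)_i = gamma(i),   i,j = 1..p.
Substitute the sample gammas (Toeplitz matrix and right-hand side of size 2):
  Gamma_p = [[4.2402, -0.0111], [-0.0111, 4.2402]]
  r_p     = [-0.0111, 1.0092]
Written out:
  4.2402 phi_1 - 0.0111 phi_2 = -0.0111
  -0.0111 phi_1 + 4.2402 phi_2 = 1.0092
Solve by Cramer's rule:
  det = gamma(0)^2 - gamma(1)^2 = (4.2402)^2 - (-0.0111)^2 = 17.97929604 - 0.00012321 = 17.97917283
  phi_hat_1 = [gamma(1) gamma(0) - gamma(1) gamma(2)] / det = [(-0.0111)(4.2402) - (-0.0111)(1.0092)] / 17.97917283 = -0.0358641 / 17.97917283 = -0.002
  phi_hat_2 = [gamma(0) gamma(2) - gamma(1)^2] / det = [(4.2402)(1.0092) - (-0.0111)^2] / 17.97917283 = 4.27908663 / 17.97917283 = 0.238
So phi_hat = [-0.0020, 0.2380].
Therefore phi_hat_2 = 0.2380.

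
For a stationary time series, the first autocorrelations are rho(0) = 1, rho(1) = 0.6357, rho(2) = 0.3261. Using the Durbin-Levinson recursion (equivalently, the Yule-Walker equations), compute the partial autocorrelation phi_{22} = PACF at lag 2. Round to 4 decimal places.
\phi_{22} = -0.1309

The PACF at lag k is phi_{kk}, the last component of the solution
to the Yule-Walker system G_k phi = r_k where
  (G_k)_{ij} = rho(|i - j|), (r_k)_i = rho(i), i,j = 1..k.
Equivalently, Durbin-Levinson gives phi_{kk} iteratively:
  phi_{11} = rho(1)
  phi_{kk} = [rho(k) - sum_{j=1..k-1} phi_{k-1,j} rho(k-j)]
            / [1 - sum_{j=1..k-1} phi_{k-1,j} rho(j)],
  phi_{k,j} = phi_{k-1,j} - phi_{kk} phi_{k-1,k-j},  j = 1..k-1.
Step k = 1:
  phi_11 = rho(1) = 0.6357.
Step k = 2:
  phi_22 = [rho(2) - phi_11 rho(1)] / [1 - phi_11 rho(1)] = [0.3261 - (0.6357)(0.6357)] / [1 - (0.6357)(0.6357)]
         = -0.07801449 / 0.59588551 = -0.1309.
Therefore phi_{22} = -0.1309.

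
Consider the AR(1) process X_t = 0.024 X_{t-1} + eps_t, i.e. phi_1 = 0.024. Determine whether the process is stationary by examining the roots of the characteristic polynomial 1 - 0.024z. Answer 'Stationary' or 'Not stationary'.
\text{Stationary}

The AR(p) characteristic polynomial is P(z) = 1 - 0.024z.
Stationarity requires all roots to lie outside the unit circle, i.e. |z| > 1 for every root.
This is linear in z: 1 + (-0.024) z = 0  =>  z = -1/(-0.024) = 41.666667,  |z| = 41.666667.
Moduli of all roots: 41.6667.
All moduli strictly greater than 1? Yes.
Verdict: Stationary.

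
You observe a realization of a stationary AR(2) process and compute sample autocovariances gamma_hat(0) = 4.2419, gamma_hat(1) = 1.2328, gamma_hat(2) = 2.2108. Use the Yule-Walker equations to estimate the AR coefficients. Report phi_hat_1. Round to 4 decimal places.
\hat\phi_{1} = 0.1520

The Yule-Walker equations for an AR(p) process read, in matrix form,
  Gamma_p phi = r_p,   with   (Gamma_p)_{ij} = gamma(|i - j|),
                       (r_p)_i = gamma(i),   i,j = 1..p.
Substitute the sample gammas (Toeplitz matrix and right-hand side of size 2):
  Gamma_p = [[4.2419, 1.2328], [1.2328, 4.2419]]
  r_p     = [1.2328, 2.2108]
Written out:
  4.2419 phi_1 + 1.2328 phi_2 = 1.2328
  1.2328 phi_1 + 4.2419 phi_2 = 2.2108
Solve by Cramer's rule:
  det = gamma(0)^2 - gamma(1)^2 = (4.2419)^2 - (1.2328)^2 = 17.99371561 - 1.51979584 = 16.47391977
  phi_hat_1 = [gamma(1) gamma(0) - gamma(1) gamma(2)] / det = [(1.2328)(4.2419) - (1.2328)(2.2108)] / 16.47391977 = 2.50394008 / 16.47391977 = 0.152
  phi_hat_2 = [gamma(0) gamma(2) - gamma(1)^2] / det = [(4.2419)(2.2108) - (1.2328)^2] / 16.47391977 = 7.85819668 / 16.47391977 = 0.477
So phi_hat = [0.1520, 0.4770].
Therefore phi_hat_1 = 0.1520.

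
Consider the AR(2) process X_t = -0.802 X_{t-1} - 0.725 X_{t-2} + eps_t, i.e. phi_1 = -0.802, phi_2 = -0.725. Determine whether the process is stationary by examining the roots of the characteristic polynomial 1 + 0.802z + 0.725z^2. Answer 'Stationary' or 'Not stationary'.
\text{Stationary}

The AR(p) characteristic polynomial is P(z) = 1 + 0.802z + 0.725z^2.
Stationarity requires all roots to lie outside the unit circle, i.e. |z| > 1 for every root.
Set 1 + (0.802) z + (0.725) z^2 = 0, i.e. a z^2 + b z + c = 0 with a = 0.725, b = 0.802, c = 1.
Discriminant D = b^2 - 4ac = (0.802)^2 - 4*(0.725)*1 = 0.643204 - (2.9) = -2.256796.
D < 0, so the roots are the complex-conjugate pair z = (-b +/- i sqrt(-D)) / (2a) = -0.5531 +/- 1.036i.
For a conjugate pair |z|^2 = z * conj(z) = (product of roots) = c/a = 1/(0.725) = 1.37931, so |z| = sqrt(1.37931) = 1.1744 for both roots.
Moduli of all roots: 1.1744, 1.1744.
All moduli strictly greater than 1? Yes.
Verdict: Stationary.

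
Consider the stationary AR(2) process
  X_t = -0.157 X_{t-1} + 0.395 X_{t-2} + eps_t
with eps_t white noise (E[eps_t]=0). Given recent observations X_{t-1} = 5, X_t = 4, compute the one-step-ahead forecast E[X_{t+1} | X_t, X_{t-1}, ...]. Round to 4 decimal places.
E[X_{t+1} \mid \mathcal F_t] = 1.3470

For an AR(p) model X_t = c + sum_i phi_i X_{t-i} + eps_t, the
one-step-ahead conditional mean is
  E[X_{t+1} | X_t, ...] = c + sum_i phi_i X_{t+1-i}.
Substitute known values:
  E[X_{t+1} | ...] = (-0.157) * (4) + (0.395) * (5)
                   = 1.3470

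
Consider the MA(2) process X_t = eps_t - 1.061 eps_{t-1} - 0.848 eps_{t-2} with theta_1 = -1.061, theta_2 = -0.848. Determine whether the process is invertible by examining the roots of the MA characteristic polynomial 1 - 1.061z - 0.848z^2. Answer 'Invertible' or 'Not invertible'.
\text{Not invertible}

The MA(q) characteristic polynomial is P(z) = 1 - 1.061z - 0.848z^2.
Invertibility requires all roots to lie outside the unit circle, i.e. |z| > 1 for every root.
Set 1 + (-1.061) z + (-0.848) z^2 = 0, i.e. a z^2 + b z + c = 0 with a = -0.848, b = -1.061, c = 1.
Discriminant D = b^2 - 4ac = (-1.061)^2 - 4*(-0.848)*1 = 1.125721 - (-3.392) = 4.517721.
D >= 0, so the roots are real: z = (-b +/- sqrt(D)) / (2a) = (1.061 +/- 2.125493) / (-1.696).
  z_1 = (1.061 + 2.125493) / (-1.696) = -1.8788,   |z_1| = 1.8788.
  z_2 = (1.061 - 2.125493) / (-1.696) = 0.6276,   |z_2| = 0.6276.
Moduli of all roots: 1.8788, 0.6276.
All moduli strictly greater than 1? No.
Verdict: Not invertible.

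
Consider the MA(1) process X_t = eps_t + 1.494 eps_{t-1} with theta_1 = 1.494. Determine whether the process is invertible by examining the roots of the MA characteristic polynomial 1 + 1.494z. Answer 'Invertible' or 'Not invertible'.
\text{Not invertible}

The MA(q) characteristic polynomial is P(z) = 1 + 1.494z.
Invertibility requires all roots to lie outside the unit circle, i.e. |z| > 1 for every root.
This is linear in z: 1 + (1.494) z = 0  =>  z = -1/(1.494) = -0.669344,  |z| = 0.669344.
Moduli of all roots: 0.6693.
All moduli strictly greater than 1? No.
Verdict: Not invertible.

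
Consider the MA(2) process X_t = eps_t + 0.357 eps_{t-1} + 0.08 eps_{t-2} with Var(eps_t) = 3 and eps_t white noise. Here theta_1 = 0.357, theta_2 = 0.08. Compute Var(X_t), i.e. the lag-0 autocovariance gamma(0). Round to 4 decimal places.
\gamma(0) = 3.4015

For an MA(q) process X_t = eps_t + sum_i theta_i eps_{t-i} with
Var(eps_t) = sigma^2, the variance is
  gamma(0) = sigma^2 * (1 + sum_i theta_i^2).
  sum_i theta_i^2 = (0.357)^2 + (0.08)^2 = 0.127449 + 0.0064 = 0.133849.
  gamma(0) = 3 * (1 + 0.133849) = 3 * 1.133849 = 3.401547, which rounds to 3.4015.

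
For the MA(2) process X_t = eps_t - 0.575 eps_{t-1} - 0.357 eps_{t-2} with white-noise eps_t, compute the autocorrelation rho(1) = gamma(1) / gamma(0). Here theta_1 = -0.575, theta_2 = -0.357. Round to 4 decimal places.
\rho(1) = -0.2536

For an MA(q) process with theta_0 = 1, the autocovariance is
  gamma(k) = sigma^2 * sum_{i=0..q-k} theta_i * theta_{i+k},
and rho(k) = gamma(k) / gamma(0). Sigma^2 cancels.
  numerator   = (1)*(-0.575) + (-0.575)*(-0.357) = -0.369725.
  denominator = (1)^2 + (-0.575)^2 + (-0.357)^2 = 1.458074.
  rho(1) = -0.369725 / 1.458074 = -0.2536.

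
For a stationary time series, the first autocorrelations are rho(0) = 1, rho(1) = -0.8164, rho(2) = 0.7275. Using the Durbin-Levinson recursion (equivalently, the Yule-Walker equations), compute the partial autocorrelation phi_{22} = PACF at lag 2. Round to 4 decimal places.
\phi_{22} = 0.1829

The PACF at lag k is phi_{kk}, the last component of the solution
to the Yule-Walker system G_k phi = r_k where
  (G_k)_{ij} = rho(|i - j|), (r_k)_i = rho(i), i,j = 1..k.
Equivalently, Durbin-Levinson gives phi_{kk} iteratively:
  phi_{11} = rho(1)
  phi_{kk} = [rho(k) - sum_{j=1..k-1} phi_{k-1,j} rho(k-j)]
            / [1 - sum_{j=1..k-1} phi_{k-1,j} rho(j)],
  phi_{k,j} = phi_{k-1,j} - phi_{kk} phi_{k-1,k-j},  j = 1..k-1.
Step k = 1:
  phi_11 = rho(1) = -0.8164.
Step k = 2:
  phi_22 = [rho(2) - phi_11 rho(1)] / [1 - phi_11 rho(1)] = [0.7275 - (-0.8164)(-0.8164)] / [1 - (-0.8164)(-0.8164)]
         = 0.06099104 / 0.33349104 = 0.1829.
Therefore phi_{22} = 0.1829.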